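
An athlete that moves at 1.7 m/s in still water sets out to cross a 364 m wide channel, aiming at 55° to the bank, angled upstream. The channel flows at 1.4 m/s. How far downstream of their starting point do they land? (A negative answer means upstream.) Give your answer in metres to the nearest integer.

111 m

Perpendicular speed = 1.393 m/s; crossing time = 364 / 1.393 = 261.389 s.
Net downstream speed = 0.425 m/s.
Drift = 0.425 × 261.389 = 111.070 m (downstream).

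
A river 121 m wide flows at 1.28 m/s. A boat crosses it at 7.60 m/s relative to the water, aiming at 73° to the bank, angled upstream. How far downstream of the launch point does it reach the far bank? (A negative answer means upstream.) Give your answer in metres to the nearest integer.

Perpendicular speed = 7.268 m/s; crossing time = 121 / 7.268 = 16.649 s.
Net downstream speed = -0.942 m/s.
Drift = -0.942 × 16.649 = -15.683 m (upstream).

-16 m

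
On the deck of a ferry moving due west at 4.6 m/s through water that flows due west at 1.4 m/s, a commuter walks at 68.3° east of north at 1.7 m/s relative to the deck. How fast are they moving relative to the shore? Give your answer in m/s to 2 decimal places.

In east/north components (m/s): commuter relative to ferry = (1.580, 0.629); ferry relative to water = (-4.600, 0.000); water relative to ground = (-1.400, 0.000).
Sum = (-4.420, 0.629) m/s.
Speed = |(-4.420, 0.629)| = 4.465 m/s.

4.46 m/s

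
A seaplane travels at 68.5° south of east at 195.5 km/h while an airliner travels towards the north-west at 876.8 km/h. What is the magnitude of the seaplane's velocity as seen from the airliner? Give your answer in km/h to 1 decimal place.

Taking east as x and north as y: seaplane velocity = (71.651, -181.897) km/h; airliner velocity = (-619.991, 619.991) km/h.
Velocity of seaplane relative to airliner = (71.651, -181.897) − (-619.991, 619.991) = (691.642, -801.888) km/h.
Magnitude = |(691.642, -801.888)| = 1058.958 km/h.

1059.0 km/h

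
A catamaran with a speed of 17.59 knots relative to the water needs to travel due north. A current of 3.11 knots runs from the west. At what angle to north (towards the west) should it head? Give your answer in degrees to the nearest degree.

The current pushes perpendicular to the desired track; the heading must have a component into the current equal to 3.11 knots: 17.59 sin θ = 3.11.
sin θ = 0.1768, so θ = 10.184°.

10°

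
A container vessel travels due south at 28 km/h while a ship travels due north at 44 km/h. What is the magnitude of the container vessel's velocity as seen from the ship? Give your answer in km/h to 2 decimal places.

72.00 km/h

Taking east as x and north as y: container vessel velocity = (0.000, -28.000) km/h; ship velocity = (0.000, 44.000) km/h.
Velocity of container vessel relative to ship = (0.000, -28.000) − (0.000, 44.000) = (0.000, -72.000) km/h.
Magnitude = |(0.000, -72.000)| = 72.000 km/h.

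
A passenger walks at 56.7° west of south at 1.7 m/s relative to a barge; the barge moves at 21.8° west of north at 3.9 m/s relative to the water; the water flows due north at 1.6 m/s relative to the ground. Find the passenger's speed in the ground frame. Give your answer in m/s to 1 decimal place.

5.2 m/s

In east/north components (m/s): passenger relative to barge = (-1.421, -0.933); barge relative to water = (-1.448, 3.621); water relative to ground = (0.000, 1.600).
Sum = (-2.869, 4.288) m/s.
Speed = |(-2.869, 4.288)| = 5.159 m/s.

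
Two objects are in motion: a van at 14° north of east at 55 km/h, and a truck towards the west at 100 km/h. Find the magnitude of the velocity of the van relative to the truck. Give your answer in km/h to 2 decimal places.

153.94 km/h

Taking east as x and north as y: van velocity = (53.366, 13.306) km/h; truck velocity = (-100.000, 0.000) km/h.
Velocity of van relative to truck = (53.366, 13.306) − (-100.000, 0.000) = (153.366, 13.306) km/h.
Magnitude = |(153.366, 13.306)| = 153.942 km/h.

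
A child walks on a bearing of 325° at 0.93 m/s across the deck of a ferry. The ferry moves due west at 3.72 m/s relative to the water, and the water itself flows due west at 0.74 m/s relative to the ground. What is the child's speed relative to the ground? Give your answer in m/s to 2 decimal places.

5.05 m/s

In east/north components (m/s): child relative to ferry = (-0.533, 0.762); ferry relative to water = (-3.720, 0.000); water relative to ground = (-0.740, 0.000).
Sum = (-4.993, 0.762) m/s.
Speed = |(-4.993, 0.762)| = 5.051 m/s.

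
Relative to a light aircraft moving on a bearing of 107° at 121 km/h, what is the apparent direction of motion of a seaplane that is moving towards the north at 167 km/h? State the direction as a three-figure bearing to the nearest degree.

Taking east as x and north as y: seaplane velocity = (0.000, 167.000) km/h; light aircraft velocity = (115.713, -35.377) km/h.
Velocity of seaplane relative to light aircraft = (0.000, 167.000) − (115.713, -35.377) = (-115.713, 202.377) km/h.
Bearing = atan2(-115.71, 202.38) = 330.24° clockwise from north.

330°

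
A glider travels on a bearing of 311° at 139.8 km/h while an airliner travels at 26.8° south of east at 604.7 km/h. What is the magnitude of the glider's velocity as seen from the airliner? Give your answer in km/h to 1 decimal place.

Taking east as x and north as y: glider velocity = (-105.508, 91.717) km/h; airliner velocity = (539.747, -272.646) km/h.
Velocity of glider relative to airliner = (-105.508, 91.717) − (539.747, -272.646) = (-645.255, 364.363) km/h.
Magnitude = |(-645.255, 364.363)| = 741.022 km/h.

741.0 km/h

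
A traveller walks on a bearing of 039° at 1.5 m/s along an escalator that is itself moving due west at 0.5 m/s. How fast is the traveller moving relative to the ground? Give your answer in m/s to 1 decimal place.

1.2 m/s

Taking east as x and north as y: escalator velocity = (-0.500, 0.000) m/s; traveller velocity relative to escalator = (0.944, 1.166) m/s.
Velocity relative to ground = (-0.500, 0.000) + (0.944, 1.166) = (0.444, 1.166) m/s.
Speed = |(0.444, 1.166)| = 1.247 m/s.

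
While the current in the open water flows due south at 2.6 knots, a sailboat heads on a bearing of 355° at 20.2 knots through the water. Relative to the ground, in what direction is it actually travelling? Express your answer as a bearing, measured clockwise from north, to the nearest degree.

354°

Taking east as x and north as y: velocity relative to the water = (-1.761, 20.123) knots; the water relative to ground = (0.000, -2.600) knots.
Velocity relative to ground = (-1.761, 20.123) + (0.000, -2.600) = (-1.761, 17.523) knots.
Bearing = atan2(-1.76, 17.52) = 354.26° clockwise from north.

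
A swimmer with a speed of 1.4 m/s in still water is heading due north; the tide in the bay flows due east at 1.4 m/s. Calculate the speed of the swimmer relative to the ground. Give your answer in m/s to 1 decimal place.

2.0 m/s

Taking east as x and north as y: velocity relative to the water = (0.000, 1.400) m/s; the water relative to ground = (1.400, 0.000) m/s.
Velocity relative to ground = (0.000, 1.400) + (1.400, 0.000) = (1.400, 1.400) m/s.
Speed = |(1.400, 1.400)| = 1.980 m/s.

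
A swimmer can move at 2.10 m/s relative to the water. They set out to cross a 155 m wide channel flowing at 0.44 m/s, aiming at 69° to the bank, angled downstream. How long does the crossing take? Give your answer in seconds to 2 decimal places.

The component of the swimmer's velocity perpendicular to the bank is 2.10 × sin 69° = 1.961 m/s.
The current is parallel to the bank, so it does not affect the crossing time.
Time = 155 / 1.961 = 79.061 s.

79.06 s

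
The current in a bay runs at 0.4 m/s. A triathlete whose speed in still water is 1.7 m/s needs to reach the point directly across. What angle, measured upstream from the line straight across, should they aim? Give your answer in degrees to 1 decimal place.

To cancel the current, the upstream component of the triathlete's velocity must equal the flow: 1.7 sin θ = 0.4.
sin θ = 0.4 / 1.7 = 0.2353.
θ = arcsin(0.2353) = 13.609°.

13.6°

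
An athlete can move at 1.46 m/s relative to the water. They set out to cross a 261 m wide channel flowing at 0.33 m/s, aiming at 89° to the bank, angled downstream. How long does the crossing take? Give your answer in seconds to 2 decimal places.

178.79 s

The component of the athlete's velocity perpendicular to the bank is 1.46 × sin 89° = 1.460 m/s.
The flow acts along the bank and has no component across it.
Time = 261 / 1.460 = 178.794 s.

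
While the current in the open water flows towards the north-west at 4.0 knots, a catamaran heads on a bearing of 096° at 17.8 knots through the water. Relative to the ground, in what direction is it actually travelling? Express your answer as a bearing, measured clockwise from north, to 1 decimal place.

Taking east as x and north as y: velocity relative to the water = (17.702, -1.861) knots; the water relative to ground = (-2.828, 2.828) knots.
Velocity relative to ground = (17.702, -1.861) + (-2.828, 2.828) = (14.874, 0.968) knots.
Bearing = atan2(14.87, 0.97) = 86.28° clockwise from north.

086.3°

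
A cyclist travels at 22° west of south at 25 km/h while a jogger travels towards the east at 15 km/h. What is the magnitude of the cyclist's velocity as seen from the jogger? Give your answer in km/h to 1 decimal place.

33.6 km/h

Taking east as x and north as y: cyclist velocity = (-9.365, -23.180) km/h; jogger velocity = (15.000, 0.000) km/h.
Velocity of cyclist relative to jogger = (-9.365, -23.180) − (15.000, 0.000) = (-24.365, -23.180) km/h.
Magnitude = |(-24.365, -23.180)| = 33.630 km/h.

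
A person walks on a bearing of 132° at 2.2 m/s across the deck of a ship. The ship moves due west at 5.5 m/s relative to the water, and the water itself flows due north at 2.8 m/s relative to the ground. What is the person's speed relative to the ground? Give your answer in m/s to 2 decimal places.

4.09 m/s

In east/north components (m/s): person relative to ship = (1.635, -1.472); ship relative to water = (-5.500, 0.000); water relative to ground = (0.000, 2.800).
Sum = (-3.865, 1.328) m/s.
Speed = |(-3.865, 1.328)| = 4.087 m/s.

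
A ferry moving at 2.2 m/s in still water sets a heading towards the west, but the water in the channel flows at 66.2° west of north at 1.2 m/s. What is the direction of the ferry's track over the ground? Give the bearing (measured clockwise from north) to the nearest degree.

Taking east as x and north as y: velocity relative to the water = (-2.200, 0.000) m/s; the water relative to ground = (-1.098, 0.484) m/s.
Velocity relative to ground = (-2.200, 0.000) + (-1.098, 0.484) = (-3.298, 0.484) m/s.
Bearing = atan2(-3.30, 0.48) = 278.35° clockwise from north.

278°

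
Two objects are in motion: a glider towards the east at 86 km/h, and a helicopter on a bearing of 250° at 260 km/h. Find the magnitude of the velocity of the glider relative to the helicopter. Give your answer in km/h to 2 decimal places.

342.08 km/h

Taking east as x and north as y: glider velocity = (86.000, 0.000) km/h; helicopter velocity = (-244.320, -88.925) km/h.
Velocity of glider relative to helicopter = (86.000, 0.000) − (-244.320, -88.925) = (330.320, 88.925) km/h.
Magnitude = |(330.320, 88.925)| = 342.080 km/h.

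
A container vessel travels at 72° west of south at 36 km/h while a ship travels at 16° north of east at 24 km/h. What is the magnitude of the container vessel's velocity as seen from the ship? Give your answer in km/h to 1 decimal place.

60.0 km/h

Taking east as x and north as y: container vessel velocity = (-34.238, -11.125) km/h; ship velocity = (23.070, 6.615) km/h.
Velocity of container vessel relative to ship = (-34.238, -11.125) − (23.070, 6.615) = (-57.308, -17.740) km/h.
Magnitude = |(-57.308, -17.740)| = 59.991 km/h.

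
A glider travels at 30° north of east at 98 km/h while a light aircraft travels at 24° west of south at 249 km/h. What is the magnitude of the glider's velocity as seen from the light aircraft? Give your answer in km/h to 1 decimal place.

Taking east as x and north as y: glider velocity = (84.870, 49.000) km/h; light aircraft velocity = (-101.277, -227.473) km/h.
Velocity of glider relative to light aircraft = (84.870, 49.000) − (-101.277, -227.473) = (186.148, 276.473) km/h.
Magnitude = |(186.148, 276.473)| = 333.299 km/h.

333.3 km/h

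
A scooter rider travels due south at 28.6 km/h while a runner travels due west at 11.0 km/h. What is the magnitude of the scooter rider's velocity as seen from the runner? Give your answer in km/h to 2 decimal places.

30.64 km/h

Taking east as x and north as y: scooter rider velocity = (0.000, -28.600) km/h; runner velocity = (-11.000, 0.000) km/h.
Velocity of scooter rider relative to runner = (0.000, -28.600) − (-11.000, 0.000) = (11.000, -28.600) km/h.
Magnitude = |(11.000, -28.600)| = 30.642 km/h.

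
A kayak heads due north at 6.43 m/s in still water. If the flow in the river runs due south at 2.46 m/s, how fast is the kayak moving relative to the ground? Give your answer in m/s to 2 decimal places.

Taking east as x and north as y: velocity relative to the water = (0.000, 6.430) m/s; the water relative to ground = (0.000, -2.460) m/s.
Velocity relative to ground = (0.000, 6.430) + (0.000, -2.460) = (0.000, 3.970) m/s.
Speed = |(0.000, 3.970)| = 3.970 m/s.

3.97 m/s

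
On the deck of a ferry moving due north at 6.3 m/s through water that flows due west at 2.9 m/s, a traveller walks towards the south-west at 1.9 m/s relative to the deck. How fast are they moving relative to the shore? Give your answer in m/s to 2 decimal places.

In east/north components (m/s): traveller relative to ferry = (-1.344, -1.344); ferry relative to water = (0.000, 6.300); water relative to ground = (-2.900, 0.000).
Sum = (-4.244, 4.956) m/s.
Speed = |(-4.244, 4.956)| = 6.525 m/s.

6.52 m/s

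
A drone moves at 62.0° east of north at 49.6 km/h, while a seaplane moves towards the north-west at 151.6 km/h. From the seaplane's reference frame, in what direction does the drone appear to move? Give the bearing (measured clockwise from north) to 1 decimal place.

119.1°

Taking east as x and north as y: drone velocity = (43.794, 23.286) km/h; seaplane velocity = (-107.197, 107.197) km/h.
Velocity of drone relative to seaplane = (43.794, 23.286) − (-107.197, 107.197) = (150.992, -83.912) km/h.
Bearing = atan2(150.99, -83.91) = 119.06° clockwise from north.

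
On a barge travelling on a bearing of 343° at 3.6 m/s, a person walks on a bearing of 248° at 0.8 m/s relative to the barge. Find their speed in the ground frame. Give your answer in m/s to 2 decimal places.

Taking east as x and north as y: barge velocity = (-1.053, 3.443) m/s; person velocity relative to barge = (-0.742, -0.300) m/s.
Velocity relative to ground = (-1.053, 3.443) + (-0.742, -0.300) = (-1.794, 3.143) m/s.
Speed = |(-1.794, 3.143)| = 3.619 m/s.

3.62 m/s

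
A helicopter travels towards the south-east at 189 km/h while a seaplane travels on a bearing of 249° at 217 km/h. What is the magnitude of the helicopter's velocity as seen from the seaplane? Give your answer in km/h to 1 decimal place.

340.8 km/h

Taking east as x and north as y: helicopter velocity = (133.643, -133.643) km/h; seaplane velocity = (-202.587, -77.766) km/h.
Velocity of helicopter relative to seaplane = (133.643, -133.643) − (-202.587, -77.766) = (336.230, -55.877) km/h.
Magnitude = |(336.230, -55.877)| = 340.842 km/h.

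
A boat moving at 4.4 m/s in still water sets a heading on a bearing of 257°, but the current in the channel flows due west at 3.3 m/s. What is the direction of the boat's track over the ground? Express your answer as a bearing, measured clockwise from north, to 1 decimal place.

Taking east as x and north as y: velocity relative to the water = (-4.287, -0.990) m/s; the water relative to ground = (-3.300, 0.000) m/s.
Velocity relative to ground = (-4.287, -0.990) + (-3.300, 0.000) = (-7.587, -0.990) m/s.
Bearing = atan2(-7.59, -0.99) = 262.57° clockwise from north.

262.6°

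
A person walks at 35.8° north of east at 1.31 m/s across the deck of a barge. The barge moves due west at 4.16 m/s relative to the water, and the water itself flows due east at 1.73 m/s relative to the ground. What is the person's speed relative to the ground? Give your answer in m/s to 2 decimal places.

1.57 m/s

In east/north components (m/s): person relative to barge = (1.062, 0.766); barge relative to water = (-4.160, 0.000); water relative to ground = (1.730, 0.000).
Sum = (-1.368, 0.766) m/s.
Speed = |(-1.368, 0.766)| = 1.568 m/s.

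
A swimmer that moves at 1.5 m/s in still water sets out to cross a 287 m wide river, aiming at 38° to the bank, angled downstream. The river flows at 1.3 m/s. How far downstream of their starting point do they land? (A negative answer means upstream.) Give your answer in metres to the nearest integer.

Perpendicular speed = 0.923 m/s; crossing time = 287 / 0.923 = 310.777 s.
Net downstream speed = 2.482 m/s.
Drift = 2.482 × 310.777 = 771.353 m (downstream).

771 m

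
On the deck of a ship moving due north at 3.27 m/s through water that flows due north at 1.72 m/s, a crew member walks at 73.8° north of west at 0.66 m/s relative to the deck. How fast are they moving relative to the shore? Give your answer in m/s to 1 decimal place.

5.6 m/s

In east/north components (m/s): crew member relative to ship = (-0.184, 0.634); ship relative to water = (0.000, 3.270); water relative to ground = (0.000, 1.720).
Sum = (-0.184, 5.624) m/s.
Speed = |(-0.184, 5.624)| = 5.627 m/s.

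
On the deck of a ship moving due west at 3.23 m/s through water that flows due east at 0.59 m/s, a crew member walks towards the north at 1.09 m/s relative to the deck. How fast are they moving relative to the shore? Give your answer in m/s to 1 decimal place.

2.9 m/s

In east/north components (m/s): crew member relative to ship = (0.000, 1.090); ship relative to water = (-3.230, 0.000); water relative to ground = (0.590, 0.000).
Sum = (-2.640, 1.090) m/s.
Speed = |(-2.640, 1.090)| = 2.856 m/s.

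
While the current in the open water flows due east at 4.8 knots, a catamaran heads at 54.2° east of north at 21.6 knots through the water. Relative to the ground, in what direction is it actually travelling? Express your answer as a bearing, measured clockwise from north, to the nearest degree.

060°

Taking east as x and north as y: velocity relative to the water = (17.519, 12.635) knots; the water relative to ground = (4.800, 0.000) knots.
Velocity relative to ground = (17.519, 12.635) + (4.800, 0.000) = (22.319, 12.635) knots.
Bearing = atan2(22.32, 12.64) = 60.49° clockwise from north.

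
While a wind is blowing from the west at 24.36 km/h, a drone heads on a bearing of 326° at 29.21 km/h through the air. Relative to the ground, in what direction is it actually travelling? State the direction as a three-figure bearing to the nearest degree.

018°

Taking east as x and north as y: velocity relative to the air = (-16.334, 24.216) km/h; the air relative to ground = (24.360, 0.000) km/h.
Velocity relative to ground = (-16.334, 24.216) + (24.360, 0.000) = (8.026, 24.216) km/h.
Bearing = atan2(8.03, 24.22) = 18.34° clockwise from north.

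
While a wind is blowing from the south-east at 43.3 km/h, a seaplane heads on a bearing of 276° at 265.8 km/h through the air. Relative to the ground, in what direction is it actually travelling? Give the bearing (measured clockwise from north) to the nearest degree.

281°

Taking east as x and north as y: velocity relative to the air = (-264.344, 27.784) km/h; the air relative to ground = (-30.618, 30.618) km/h.
Velocity relative to ground = (-264.344, 27.784) + (-30.618, 30.618) = (-294.962, 58.401) km/h.
Bearing = atan2(-294.96, 58.40) = 281.20° clockwise from north.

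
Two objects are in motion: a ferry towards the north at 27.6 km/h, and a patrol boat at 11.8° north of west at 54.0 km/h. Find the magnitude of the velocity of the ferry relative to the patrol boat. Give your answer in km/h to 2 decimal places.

Taking east as x and north as y: ferry velocity = (0.000, 27.600) km/h; patrol boat velocity = (-52.859, 11.043) km/h.
Velocity of ferry relative to patrol boat = (0.000, 27.600) − (-52.859, 11.043) = (52.859, 16.557) km/h.
Magnitude = |(52.859, 16.557)| = 55.391 km/h.

55.39 km/h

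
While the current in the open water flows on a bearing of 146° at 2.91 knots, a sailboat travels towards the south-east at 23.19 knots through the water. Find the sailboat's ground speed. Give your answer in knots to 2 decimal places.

26.05 knots

Taking east as x and north as y: velocity relative to the water = (16.398, -16.398) knots; the water relative to ground = (1.627, -2.412) knots.
Velocity relative to ground = (16.398, -16.398) + (1.627, -2.412) = (18.025, -18.810) knots.
Speed = |(18.025, -18.810)| = 26.052 knots.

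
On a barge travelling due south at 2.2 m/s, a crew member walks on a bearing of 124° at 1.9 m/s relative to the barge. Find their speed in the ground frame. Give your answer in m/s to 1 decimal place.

Taking east as x and north as y: barge velocity = (0.000, -2.200) m/s; crew member velocity relative to barge = (1.575, -1.062) m/s.
Velocity relative to ground = (0.000, -2.200) + (1.575, -1.062) = (1.575, -3.262) m/s.
Speed = |(1.575, -3.262)| = 3.623 m/s.

3.6 m/s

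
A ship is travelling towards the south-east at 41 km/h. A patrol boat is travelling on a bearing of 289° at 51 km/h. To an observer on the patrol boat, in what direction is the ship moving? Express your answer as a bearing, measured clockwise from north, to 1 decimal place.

120.6°

Taking east as x and north as y: ship velocity = (28.991, -28.991) km/h; patrol boat velocity = (-48.221, 16.604) km/h.
Velocity of ship relative to patrol boat = (28.991, -28.991) − (-48.221, 16.604) = (77.213, -45.595) km/h.
Bearing = atan2(77.21, -45.60) = 120.56° clockwise from north.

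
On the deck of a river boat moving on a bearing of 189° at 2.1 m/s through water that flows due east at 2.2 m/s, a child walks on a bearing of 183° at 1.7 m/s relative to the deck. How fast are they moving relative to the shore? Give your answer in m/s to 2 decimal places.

4.17 m/s

In east/north components (m/s): child relative to river boat = (-0.089, -1.698); river boat relative to water = (-0.329, -2.074); water relative to ground = (2.200, 0.000).
Sum = (1.783, -3.772) m/s.
Speed = |(1.783, -3.772)| = 4.172 m/s.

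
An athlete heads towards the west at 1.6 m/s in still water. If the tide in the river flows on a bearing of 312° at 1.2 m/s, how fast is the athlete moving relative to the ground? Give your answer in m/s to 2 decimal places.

Taking east as x and north as y: velocity relative to the water = (-1.600, 0.000) m/s; the water relative to ground = (-0.892, 0.803) m/s.
Velocity relative to ground = (-1.600, 0.000) + (-0.892, 0.803) = (-2.492, 0.803) m/s.
Speed = |(-2.492, 0.803)| = 2.618 m/s.

2.62 m/s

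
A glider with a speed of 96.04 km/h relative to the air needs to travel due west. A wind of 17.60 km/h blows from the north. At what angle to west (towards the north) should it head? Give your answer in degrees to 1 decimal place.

The wind pushes perpendicular to the desired track; the heading must have a component into the wind equal to 17.60 km/h: 96.04 sin θ = 17.60.
sin θ = 0.1833, so θ = 10.560°.

10.6°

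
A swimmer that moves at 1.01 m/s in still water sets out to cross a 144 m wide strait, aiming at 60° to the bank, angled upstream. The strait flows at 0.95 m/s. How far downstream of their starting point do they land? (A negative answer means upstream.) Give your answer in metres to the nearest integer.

73 m

Perpendicular speed = 0.875 m/s; crossing time = 144 / 0.875 = 164.631 s.
Net downstream speed = 0.445 m/s.
Drift = 0.445 × 164.631 = 73.261 m (downstream).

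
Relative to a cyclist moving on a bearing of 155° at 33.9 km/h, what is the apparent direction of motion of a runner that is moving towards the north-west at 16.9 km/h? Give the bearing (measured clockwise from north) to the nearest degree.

328°

Taking east as x and north as y: runner velocity = (-11.950, 11.950) km/h; cyclist velocity = (14.327, -30.724) km/h.
Velocity of runner relative to cyclist = (-11.950, 11.950) − (14.327, -30.724) = (-26.277, 42.674) km/h.
Bearing = atan2(-26.28, 42.67) = 328.38° clockwise from north.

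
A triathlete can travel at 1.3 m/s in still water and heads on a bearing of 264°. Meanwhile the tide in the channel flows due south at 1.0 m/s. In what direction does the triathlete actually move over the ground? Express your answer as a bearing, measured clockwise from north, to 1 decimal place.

228.7°

Taking east as x and north as y: velocity relative to the water = (-1.293, -0.136) m/s; the water relative to ground = (0.000, -1.000) m/s.
Velocity relative to ground = (-1.293, -0.136) + (0.000, -1.000) = (-1.293, -1.136) m/s.
Bearing = atan2(-1.29, -1.14) = 228.70° clockwise from north.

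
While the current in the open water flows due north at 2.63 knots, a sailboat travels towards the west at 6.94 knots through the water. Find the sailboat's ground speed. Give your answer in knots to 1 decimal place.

Taking east as x and north as y: velocity relative to the water = (-6.940, 0.000) knots; the water relative to ground = (0.000, 2.630) knots.
Velocity relative to ground = (-6.940, 0.000) + (0.000, 2.630) = (-6.940, 2.630) knots.
Speed = |(-6.940, 2.630)| = 7.422 knots.

7.4 knots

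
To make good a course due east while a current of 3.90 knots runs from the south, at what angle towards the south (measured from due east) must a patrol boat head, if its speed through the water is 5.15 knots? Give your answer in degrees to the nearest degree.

The current pushes perpendicular to the desired track; the heading must have a component into the current equal to 3.90 knots: 5.15 sin θ = 3.90.
sin θ = 0.7573, so θ = 49.225°.

49°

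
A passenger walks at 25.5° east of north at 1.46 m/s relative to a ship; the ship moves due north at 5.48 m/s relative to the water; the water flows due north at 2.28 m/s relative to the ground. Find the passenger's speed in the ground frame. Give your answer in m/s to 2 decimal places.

9.10 m/s

In east/north components (m/s): passenger relative to ship = (0.629, 1.318); ship relative to water = (0.000, 5.480); water relative to ground = (0.000, 2.280).
Sum = (0.629, 9.078) m/s.
Speed = |(0.629, 9.078)| = 9.100 m/s.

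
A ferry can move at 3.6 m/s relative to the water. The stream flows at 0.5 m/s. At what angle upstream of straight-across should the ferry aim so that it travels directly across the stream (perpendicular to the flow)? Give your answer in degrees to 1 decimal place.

8.0°

To cancel the current, the upstream component of the ferry's velocity must equal the flow: 3.6 sin θ = 0.5.
sin θ = 0.5 / 3.6 = 0.1389.
θ = arcsin(0.1389) = 7.984°.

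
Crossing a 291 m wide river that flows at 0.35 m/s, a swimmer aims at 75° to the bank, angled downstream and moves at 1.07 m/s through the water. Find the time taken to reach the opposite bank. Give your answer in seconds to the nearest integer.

The component of the swimmer's velocity perpendicular to the bank is 1.07 × sin 75° = 1.034 m/s.
Only the cross-stream component determines the crossing time; the current contributes nothing perpendicular to the bank.
Time = 291 / 1.034 = 281.556 s.

282 s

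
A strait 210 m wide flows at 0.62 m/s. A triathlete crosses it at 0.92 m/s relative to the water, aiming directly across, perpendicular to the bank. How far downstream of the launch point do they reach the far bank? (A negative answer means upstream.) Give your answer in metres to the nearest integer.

Perpendicular speed = 0.920 m/s; crossing time = 210 / 0.920 = 228.261 s.
Net downstream speed = 0.620 m/s.
Drift = 0.620 × 228.261 = 141.522 m (downstream).

142 m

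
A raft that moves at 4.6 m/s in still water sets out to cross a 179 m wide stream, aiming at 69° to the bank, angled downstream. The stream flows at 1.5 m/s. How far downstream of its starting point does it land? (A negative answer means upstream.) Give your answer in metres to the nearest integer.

131 m

Perpendicular speed = 4.294 m/s; crossing time = 179 / 4.294 = 41.682 s.
Net downstream speed = 3.148 m/s.
Drift = 3.148 × 41.682 = 131.234 m (downstream).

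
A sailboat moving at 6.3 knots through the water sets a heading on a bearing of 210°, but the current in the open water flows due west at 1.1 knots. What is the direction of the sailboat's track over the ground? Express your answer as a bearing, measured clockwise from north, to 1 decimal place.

217.9°

Taking east as x and north as y: velocity relative to the water = (-3.150, -5.456) knots; the water relative to ground = (-1.100, 0.000) knots.
Velocity relative to ground = (-3.150, -5.456) + (-1.100, 0.000) = (-4.250, -5.456) knots.
Bearing = atan2(-4.25, -5.46) = 217.92° clockwise from north.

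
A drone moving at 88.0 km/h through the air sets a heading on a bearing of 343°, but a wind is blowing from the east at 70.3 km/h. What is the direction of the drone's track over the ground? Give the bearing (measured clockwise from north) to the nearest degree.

Taking east as x and north as y: velocity relative to the air = (-25.729, 84.155) km/h; the air relative to ground = (-70.300, 0.000) km/h.
Velocity relative to ground = (-25.729, 84.155) + (-70.300, 0.000) = (-96.029, 84.155) km/h.
Bearing = atan2(-96.03, 84.15) = 311.23° clockwise from north.

311°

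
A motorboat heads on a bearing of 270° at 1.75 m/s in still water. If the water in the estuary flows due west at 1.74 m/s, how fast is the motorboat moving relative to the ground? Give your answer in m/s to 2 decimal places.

3.49 m/s

Taking east as x and north as y: velocity relative to the water = (-1.750, 0.000) m/s; the water relative to ground = (-1.740, 0.000) m/s.
Velocity relative to ground = (-1.750, 0.000) + (-1.740, 0.000) = (-3.490, 0.000) m/s.
Speed = |(-3.490, 0.000)| = 3.490 m/s.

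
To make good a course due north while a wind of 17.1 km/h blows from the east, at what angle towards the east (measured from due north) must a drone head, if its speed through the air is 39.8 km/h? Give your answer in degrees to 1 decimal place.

The wind pushes perpendicular to the desired track; the heading must have a component into the wind equal to 17.1 km/h: 39.8 sin θ = 17.1.
sin θ = 0.4296, so θ = 25.445°.

25.4°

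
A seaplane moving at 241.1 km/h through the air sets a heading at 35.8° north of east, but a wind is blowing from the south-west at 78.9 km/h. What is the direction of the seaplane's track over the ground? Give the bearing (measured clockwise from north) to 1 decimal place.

051.9°

Taking east as x and north as y: velocity relative to the air = (195.547, 141.033) km/h; the air relative to ground = (55.791, 55.791) km/h.
Velocity relative to ground = (195.547, 141.033) + (55.791, 55.791) = (251.338, 196.824) km/h.
Bearing = atan2(251.34, 196.82) = 51.94° clockwise from north.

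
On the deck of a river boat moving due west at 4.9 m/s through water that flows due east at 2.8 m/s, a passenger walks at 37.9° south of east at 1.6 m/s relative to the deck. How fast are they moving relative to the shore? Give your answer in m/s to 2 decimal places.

In east/north components (m/s): passenger relative to river boat = (1.263, -0.983); river boat relative to water = (-4.900, 0.000); water relative to ground = (2.800, 0.000).
Sum = (-0.837, -0.983) m/s.
Speed = |(-0.837, -0.983)| = 1.291 m/s.

1.29 m/s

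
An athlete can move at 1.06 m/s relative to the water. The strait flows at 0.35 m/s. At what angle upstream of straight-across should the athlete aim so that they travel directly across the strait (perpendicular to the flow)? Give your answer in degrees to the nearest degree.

To cancel the current, the upstream component of the athlete's velocity must equal the flow: 1.06 sin θ = 0.35.
sin θ = 0.35 / 1.06 = 0.3302.
θ = arcsin(0.3302) = 19.280°.

19°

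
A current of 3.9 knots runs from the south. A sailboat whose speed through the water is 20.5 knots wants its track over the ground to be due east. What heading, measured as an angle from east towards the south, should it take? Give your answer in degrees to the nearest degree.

11°

The current pushes perpendicular to the desired track; the heading must have a component into the current equal to 3.9 knots: 20.5 sin θ = 3.9.
sin θ = 0.1902, so θ = 10.967°.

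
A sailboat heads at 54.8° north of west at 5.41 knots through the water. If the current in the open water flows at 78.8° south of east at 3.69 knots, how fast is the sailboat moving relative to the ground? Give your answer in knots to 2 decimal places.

2.53 knots

Taking east as x and north as y: velocity relative to the water = (-3.118, 4.421) knots; the water relative to ground = (0.717, -3.620) knots.
Velocity relative to ground = (-3.118, 4.421) + (0.717, -3.620) = (-2.402, 0.801) knots.
Speed = |(-2.402, 0.801)| = 2.532 knots.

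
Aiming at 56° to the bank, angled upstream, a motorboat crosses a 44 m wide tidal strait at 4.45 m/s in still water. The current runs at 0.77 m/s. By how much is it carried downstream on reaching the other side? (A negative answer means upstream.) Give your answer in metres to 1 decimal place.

-20.5 m

Perpendicular speed = 3.689 m/s; crossing time = 44 / 3.689 = 11.927 s.
Net downstream speed = -1.718 m/s.
Drift = -1.718 × 11.927 = -20.495 m (upstream).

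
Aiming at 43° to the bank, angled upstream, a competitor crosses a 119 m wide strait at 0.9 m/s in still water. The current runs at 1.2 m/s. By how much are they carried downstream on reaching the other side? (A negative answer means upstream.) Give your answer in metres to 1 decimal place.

Perpendicular speed = 0.614 m/s; crossing time = 119 / 0.614 = 193.875 s.
Net downstream speed = 0.542 m/s.
Drift = 0.542 × 193.875 = 105.038 m (downstream).

105.0 m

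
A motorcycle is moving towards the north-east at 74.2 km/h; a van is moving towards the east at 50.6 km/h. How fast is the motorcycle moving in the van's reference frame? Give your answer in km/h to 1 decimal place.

Taking east as x and north as y: motorcycle velocity = (52.467, 52.467) km/h; van velocity = (50.600, 0.000) km/h.
Velocity of motorcycle relative to van = (52.467, 52.467) − (50.600, 0.000) = (1.867, 52.467) km/h.
Magnitude = |(1.867, 52.467)| = 52.501 km/h.

52.5 km/h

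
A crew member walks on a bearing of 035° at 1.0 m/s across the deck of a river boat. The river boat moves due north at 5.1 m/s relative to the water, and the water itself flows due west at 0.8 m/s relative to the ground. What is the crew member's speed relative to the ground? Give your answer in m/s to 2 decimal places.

5.92 m/s

In east/north components (m/s): crew member relative to river boat = (0.574, 0.819); river boat relative to water = (0.000, 5.100); water relative to ground = (-0.800, 0.000).
Sum = (-0.226, 5.919) m/s.
Speed = |(-0.226, 5.919)| = 5.923 m/s.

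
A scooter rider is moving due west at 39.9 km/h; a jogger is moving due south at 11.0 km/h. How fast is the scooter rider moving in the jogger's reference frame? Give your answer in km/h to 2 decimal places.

41.39 km/h

Taking east as x and north as y: scooter rider velocity = (-39.900, 0.000) km/h; jogger velocity = (0.000, -11.000) km/h.
Velocity of scooter rider relative to jogger = (-39.900, 0.000) − (0.000, -11.000) = (-39.900, 11.000) km/h.
Magnitude = |(-39.900, 11.000)| = 41.389 km/h.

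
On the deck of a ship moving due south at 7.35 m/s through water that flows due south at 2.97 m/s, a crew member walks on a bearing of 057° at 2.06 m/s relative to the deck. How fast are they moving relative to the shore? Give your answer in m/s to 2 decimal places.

9.36 m/s

In east/north components (m/s): crew member relative to ship = (1.728, 1.122); ship relative to water = (0.000, -7.350); water relative to ground = (0.000, -2.970).
Sum = (1.728, -9.198) m/s.
Speed = |(1.728, -9.198)| = 9.359 m/s.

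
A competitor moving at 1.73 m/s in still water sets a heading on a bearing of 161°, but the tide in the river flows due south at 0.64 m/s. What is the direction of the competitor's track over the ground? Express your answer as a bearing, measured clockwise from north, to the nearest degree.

Taking east as x and north as y: velocity relative to the water = (0.563, -1.636) m/s; the water relative to ground = (0.000, -0.640) m/s.
Velocity relative to ground = (0.563, -1.636) + (0.000, -0.640) = (0.563, -2.276) m/s.
Bearing = atan2(0.56, -2.28) = 166.10° clockwise from north.

166°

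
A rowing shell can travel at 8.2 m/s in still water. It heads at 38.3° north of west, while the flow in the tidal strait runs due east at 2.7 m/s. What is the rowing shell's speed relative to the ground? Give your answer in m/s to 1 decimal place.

Taking east as x and north as y: velocity relative to the water = (-6.435, 5.082) m/s; the water relative to ground = (2.700, 0.000) m/s.
Velocity relative to ground = (-6.435, 5.082) + (2.700, 0.000) = (-3.735, 5.082) m/s.
Speed = |(-3.735, 5.082)| = 6.307 m/s.

6.3 m/s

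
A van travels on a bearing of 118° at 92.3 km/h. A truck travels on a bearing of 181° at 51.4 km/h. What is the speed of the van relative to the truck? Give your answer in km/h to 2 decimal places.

Taking east as x and north as y: van velocity = (81.496, -43.332) km/h; truck velocity = (-0.897, -51.392) km/h.
Velocity of van relative to truck = (81.496, -43.332) − (-0.897, -51.392) = (82.393, 8.060) km/h.
Magnitude = |(82.393, 8.060)| = 82.786 km/h.

82.79 km/h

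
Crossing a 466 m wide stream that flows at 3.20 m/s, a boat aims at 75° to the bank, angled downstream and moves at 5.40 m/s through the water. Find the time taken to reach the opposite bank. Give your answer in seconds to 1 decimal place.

The component of the boat's velocity perpendicular to the bank is 5.40 × sin 75° = 5.216 m/s.
Only the cross-stream component determines the crossing time; the current contributes nothing perpendicular to the bank.
Time = 466 / 5.216 = 89.341 s.

89.3 s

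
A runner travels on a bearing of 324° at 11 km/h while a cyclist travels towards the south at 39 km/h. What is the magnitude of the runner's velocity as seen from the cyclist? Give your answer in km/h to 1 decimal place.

Taking east as x and north as y: runner velocity = (-6.466, 8.899) km/h; cyclist velocity = (0.000, -39.000) km/h.
Velocity of runner relative to cyclist = (-6.466, 8.899) − (0.000, -39.000) = (-6.466, 47.899) km/h.
Magnitude = |(-6.466, 47.899)| = 48.334 km/h.

48.3 km/h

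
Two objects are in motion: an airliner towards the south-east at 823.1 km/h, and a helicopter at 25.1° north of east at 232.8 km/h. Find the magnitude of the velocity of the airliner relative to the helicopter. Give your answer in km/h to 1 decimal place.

775.4 km/h

Taking east as x and north as y: airliner velocity = (582.020, -582.020) km/h; helicopter velocity = (210.816, 98.754) km/h.
Velocity of airliner relative to helicopter = (582.020, -582.020) − (210.816, 98.754) = (371.203, -680.773) km/h.
Magnitude = |(371.203, -680.773)| = 775.399 km/h.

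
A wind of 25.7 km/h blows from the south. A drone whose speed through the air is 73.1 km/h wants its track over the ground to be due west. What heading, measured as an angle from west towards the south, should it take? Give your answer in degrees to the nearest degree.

21°

The wind pushes perpendicular to the desired track; the heading must have a component into the wind equal to 25.7 km/h: 73.1 sin θ = 25.7.
sin θ = 0.3516, so θ = 20.584°.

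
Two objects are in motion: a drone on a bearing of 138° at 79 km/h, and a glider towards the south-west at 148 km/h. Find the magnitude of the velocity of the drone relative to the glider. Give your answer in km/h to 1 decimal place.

Taking east as x and north as y: drone velocity = (52.861, -58.708) km/h; glider velocity = (-104.652, -104.652) km/h.
Velocity of drone relative to glider = (52.861, -58.708) − (-104.652, -104.652) = (157.513, 45.943) km/h.
Magnitude = |(157.513, 45.943)| = 164.077 km/h.

164.1 km/h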